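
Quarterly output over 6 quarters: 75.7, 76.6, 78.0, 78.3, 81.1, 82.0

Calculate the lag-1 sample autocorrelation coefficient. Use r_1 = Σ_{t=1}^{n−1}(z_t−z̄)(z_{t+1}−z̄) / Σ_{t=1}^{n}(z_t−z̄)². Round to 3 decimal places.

Mean z̄ = (75.7 + 76.6 + 78.0 + 78.3 + 81.1 + 82.0)/6 = 78.6167
Σ(z_t−z̄)(z_{t+1}−z̄) = (5.8819) + (1.2436) + (0.1953) + (-0.7864) + (8.4019) = 14.9364
Denominator Σ(z_t−z̄)² = 30.6683
r_1 = 14.9364 / 30.6683 = 0.487

0.487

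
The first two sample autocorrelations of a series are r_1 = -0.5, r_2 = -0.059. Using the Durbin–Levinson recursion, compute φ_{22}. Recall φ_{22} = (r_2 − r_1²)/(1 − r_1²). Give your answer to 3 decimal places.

-0.412

φ_{22} = (r_2 − r_1²) / (1 − r_1²)
r_1² = (-0.5)² = 0.25
Numerator = -0.059 − 0.2500 = -0.3090; denominator = 1 − 0.2500 = 0.7500
φ_{22} = -0.3090 / 0.7500 = -0.412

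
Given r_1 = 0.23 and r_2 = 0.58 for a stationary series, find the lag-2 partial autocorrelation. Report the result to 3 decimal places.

0.557

φ_{22} = (r_2 − r_1²) / (1 − r_1²)
r_1² = (0.23)² = 0.0529
Numerator = 0.58 − 0.0529 = 0.5271; denominator = 1 − 0.0529 = 0.9471
φ_{22} = 0.5271 / 0.9471 = 0.557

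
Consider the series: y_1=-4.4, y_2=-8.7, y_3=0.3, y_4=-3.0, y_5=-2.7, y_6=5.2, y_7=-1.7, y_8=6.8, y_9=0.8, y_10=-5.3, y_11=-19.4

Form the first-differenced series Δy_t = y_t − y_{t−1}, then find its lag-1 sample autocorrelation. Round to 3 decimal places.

-0.195

First differences Δy: -4.3, 9.0, -3.3, 0.3, 7.9, -6.9, 8.5, -6.0, -6.1, -14.1
Mean of differences = -1.5000
Numerator Σ(Δy_t−Δȳ)(Δy_{t+1}−Δȳ) = -105.7200
Denominator Σ(Δy_t−Δȳ)² = 542.2600
r_1(Δy) = -105.7200 / 542.2600 = -0.195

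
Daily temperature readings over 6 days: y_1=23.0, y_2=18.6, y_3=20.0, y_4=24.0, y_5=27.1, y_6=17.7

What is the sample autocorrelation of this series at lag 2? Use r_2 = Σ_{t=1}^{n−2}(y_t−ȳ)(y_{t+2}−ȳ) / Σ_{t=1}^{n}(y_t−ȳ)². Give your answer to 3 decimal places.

-0.429

Mean ȳ = (23.0 + 18.6 + 20.0 + 24.0 + 27.1 + 17.7)/6 = 21.7333
Deviations from mean: 1.2667, -3.1333, -1.7333, 2.2667, 5.3667, -4.0333
Σ(y_t−ȳ)(y_{t+2}−ȳ) = (-2.1956) + (-7.1022) + (-9.3022) + (-9.1422) = -27.7422
Denominator Σ(y_t−ȳ)² = 64.6333
r_2 = -27.7422 / 64.6333 = -0.429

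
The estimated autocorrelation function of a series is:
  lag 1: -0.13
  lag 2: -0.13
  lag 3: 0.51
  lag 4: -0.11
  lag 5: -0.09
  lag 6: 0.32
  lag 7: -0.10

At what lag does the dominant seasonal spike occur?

3

The largest autocorrelation is r_3 = 0.51, with a weaker echo at lag 6 (0.32); the remaining lags stay at or below -0.09.
The dominant spike at lag 3 indicates a seasonal period of 3.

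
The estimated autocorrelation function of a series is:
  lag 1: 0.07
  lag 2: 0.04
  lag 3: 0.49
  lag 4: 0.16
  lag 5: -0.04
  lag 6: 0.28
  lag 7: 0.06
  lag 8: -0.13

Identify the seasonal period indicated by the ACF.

3

The largest autocorrelation is r_3 = 0.49, with a weaker echo at lag 6 (0.28); the remaining lags stay at or below 0.16.
The dominant spike at lag 3 indicates a seasonal period of 3.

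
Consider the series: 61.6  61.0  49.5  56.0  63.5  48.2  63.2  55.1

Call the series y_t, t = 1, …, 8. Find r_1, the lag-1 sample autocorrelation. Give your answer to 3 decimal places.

-0.524

Mean ȳ = (61.6 + 61.0 + 49.5 + 56.0 + 63.5 + 48.2 + 63.2 + 55.1)/8 = 57.2625
Deviations from mean: 4.3375, 3.7375, -7.7625, -1.2625, 6.2375, -9.0625, 5.9375, -2.1625
Numerator Σ_{t=1}^{7}(y_t−ȳ)(y_{t+1}−ȳ) = -134.0514
Denominator Σ(y_t−ȳ)² = 255.5988
r_1 = -134.0514 / 255.5988 = -0.524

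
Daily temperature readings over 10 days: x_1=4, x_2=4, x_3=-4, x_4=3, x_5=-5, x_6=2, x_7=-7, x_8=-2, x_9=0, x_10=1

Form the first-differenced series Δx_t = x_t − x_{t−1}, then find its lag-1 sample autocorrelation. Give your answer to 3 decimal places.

-0.790

First differences Δx: 0, -8, 7, -8, 7, -9, 5, 2, 1
Mean of differences = -0.3333
Numerator Σ(Δx_t−Δx̄)(Δx_{t+1}−Δx̄) = -265.4444
Denominator Σ(Δx_t−Δx̄)² = 336.0000
r_1(Δx) = -265.4444 / 336.0000 = -0.790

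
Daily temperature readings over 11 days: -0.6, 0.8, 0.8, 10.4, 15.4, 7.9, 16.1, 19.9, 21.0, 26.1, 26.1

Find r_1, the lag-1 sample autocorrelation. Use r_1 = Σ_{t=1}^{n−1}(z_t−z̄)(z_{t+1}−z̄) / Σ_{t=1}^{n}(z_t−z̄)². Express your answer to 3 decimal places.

Mean z̄ = (-0.6 + 0.8 + 0.8 + 10.4 + 15.4 + 7.9 + 16.1 + 19.9 + 21.0 + 26.1 + 26.1)/11 = 13.0818
Numerator Σ_{t=1}^{10}(z_t−z̄)(z_{t+1}−z̄) = 665.0688
Denominator Σ(z_t−z̄)² = 985.5364
r_1 = 665.0688 / 985.5364 = 0.675

0.675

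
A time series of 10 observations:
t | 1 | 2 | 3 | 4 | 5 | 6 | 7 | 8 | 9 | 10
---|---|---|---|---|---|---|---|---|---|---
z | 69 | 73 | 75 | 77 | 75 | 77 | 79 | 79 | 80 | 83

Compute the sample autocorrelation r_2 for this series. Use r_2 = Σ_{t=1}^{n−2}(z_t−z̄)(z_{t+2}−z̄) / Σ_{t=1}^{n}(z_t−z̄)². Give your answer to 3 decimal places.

Mean z̄ = (69 + 73 + 75 + 77 + 75 + 77 + 79 + 79 + 80 + 83)/10 = 76.7000
Numerator Σ_{t=1}^{8}(z_t−z̄)(z_{t+2}−z̄) = 33.8200
Denominator Σ(z_t−z̄)² = 140.1000
r_2 = 33.8200 / 140.1000 = 0.241

0.241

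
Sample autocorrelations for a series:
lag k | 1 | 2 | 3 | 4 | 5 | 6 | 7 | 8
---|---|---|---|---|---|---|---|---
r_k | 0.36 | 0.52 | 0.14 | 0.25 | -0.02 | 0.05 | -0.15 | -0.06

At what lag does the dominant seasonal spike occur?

The largest autocorrelation is r_2 = 0.52; the remaining lags stay at or below 0.36.
The dominant spike at lag 2 indicates a seasonal period of 2.

2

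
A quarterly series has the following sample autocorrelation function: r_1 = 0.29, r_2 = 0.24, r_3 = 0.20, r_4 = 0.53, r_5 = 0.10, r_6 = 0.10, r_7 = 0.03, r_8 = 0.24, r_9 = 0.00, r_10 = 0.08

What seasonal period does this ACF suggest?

The largest autocorrelation is r_4 = 0.53; the remaining lags stay at or below 0.29. The elevated value at lag 1 (0.29), dropping to 0.24 at lag 2, reflects decaying short-term dependence rather than seasonality.
The dominant spike at lag 4 indicates a seasonal period of 4.

4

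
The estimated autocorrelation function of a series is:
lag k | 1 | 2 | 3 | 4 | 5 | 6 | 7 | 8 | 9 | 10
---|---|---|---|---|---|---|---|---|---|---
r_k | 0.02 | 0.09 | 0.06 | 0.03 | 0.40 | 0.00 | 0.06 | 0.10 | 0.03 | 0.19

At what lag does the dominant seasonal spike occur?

The largest autocorrelation is r_5 = 0.40, with a weaker echo at lag 10 (0.19); the remaining lags stay at or below 0.10.
The dominant spike at lag 5 indicates a seasonal period of 5.

5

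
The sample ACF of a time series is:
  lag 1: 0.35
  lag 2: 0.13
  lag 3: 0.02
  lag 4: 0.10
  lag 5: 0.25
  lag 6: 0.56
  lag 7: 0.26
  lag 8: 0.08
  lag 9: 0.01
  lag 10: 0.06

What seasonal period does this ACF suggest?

6

The largest autocorrelation is r_6 = 0.56; the remaining lags stay at or below 0.35. The elevated value at lag 1 (0.35), dropping to 0.13 at lag 2, reflects decaying short-term dependence rather than seasonality.
The dominant spike at lag 6 indicates a seasonal period of 6.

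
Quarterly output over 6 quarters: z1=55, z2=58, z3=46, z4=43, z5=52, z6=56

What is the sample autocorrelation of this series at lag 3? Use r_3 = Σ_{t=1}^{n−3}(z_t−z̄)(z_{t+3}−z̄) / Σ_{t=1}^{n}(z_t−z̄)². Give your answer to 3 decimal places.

-0.289

Mean z̄ = (55 + 58 + 46 + 43 + 52 + 56)/6 = 51.6667
Deviations from mean: 3.3333, 6.3333, -5.6667, -8.6667, 0.3333, 4.3333
Σ(z_t−z̄)(z_{t+3}−z̄) = (-28.8889) + (2.1111) + (-24.5556) = -51.3333
Denominator Σ(z_t−z̄)² = 177.3333
r_3 = -51.3333 / 177.3333 = -0.289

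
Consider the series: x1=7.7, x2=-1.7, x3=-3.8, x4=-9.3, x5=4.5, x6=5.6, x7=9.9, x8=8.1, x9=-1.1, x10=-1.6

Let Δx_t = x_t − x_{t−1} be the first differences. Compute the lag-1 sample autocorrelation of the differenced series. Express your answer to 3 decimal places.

First differences Δx: -9.4, -2.1, -5.5, 13.8, 1.1, 4.3, -1.8, -9.2, -0.5
Mean of differences = -1.0333
Numerator Σ(Δx_t−Δx̄)(Δx_{t+1}−Δx̄) = -11.7278
Denominator Σ(Δx_t−Δx̄)² = 411.6800
r_1(Δx) = -11.7278 / 411.6800 = -0.028

-0.028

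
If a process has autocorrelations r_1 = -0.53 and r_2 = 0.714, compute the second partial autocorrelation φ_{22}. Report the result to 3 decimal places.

0.602

φ_{22} = (r_2 − r_1²) / (1 − r_1²)
r_1² = (-0.53)² = 0.2809
Numerator = 0.714 − 0.2809 = 0.4331; denominator = 1 − 0.2809 = 0.7191
φ_{22} = 0.4331 / 0.7191 = 0.602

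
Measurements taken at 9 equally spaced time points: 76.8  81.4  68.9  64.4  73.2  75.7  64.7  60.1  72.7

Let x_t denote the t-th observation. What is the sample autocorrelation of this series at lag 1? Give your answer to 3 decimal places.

0.179

Mean x̄ = (76.8 + 81.4 + 68.9 + 64.4 + 73.2 + 75.7 + 64.7 + 60.1 + 72.7)/9 = 70.8778
Numerator Σ_{t=1}^{8}(x_t−x̄)(x_{t+1}−x̄) = 67.6240
Denominator Σ(x_t−x̄)² = 377.9556
r_1 = 67.6240 / 377.9556 = 0.179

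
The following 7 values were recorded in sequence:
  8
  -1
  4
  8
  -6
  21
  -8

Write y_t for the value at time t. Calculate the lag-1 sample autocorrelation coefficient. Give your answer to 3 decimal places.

-0.734

Mean ȳ = (8 − 1 + 4 + 8 − 6 + 21 − 8)/7 = 3.7143
Deviations from mean: 4.2857, -4.7143, 0.2857, 4.2857, -9.7143, 17.2857, -11.7143
Σ(y_t−ȳ)(y_{t+1}−ȳ) = (-20.2041) + (-1.3469) + (1.2245) + (-41.6327) + (-167.9184) + (-202.4898) = -432.3673
Denominator Σ(y_t−ȳ)² = 589.4286
r_1 = -432.3673 / 589.4286 = -0.734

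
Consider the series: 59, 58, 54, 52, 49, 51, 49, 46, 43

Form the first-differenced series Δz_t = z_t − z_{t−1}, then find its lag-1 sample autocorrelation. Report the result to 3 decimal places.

First differences Δz: -1, -4, -2, -3, 2, -2, -3, -3
Mean of differences = -2.0000
Numerator Σ(Δz_t−Δz̄)(Δz_{t+1}−Δz̄) = -5.0000
Denominator Σ(Δz_t−Δz̄)² = 24.0000
r_1(Δz) = -5.0000 / 24.0000 = -0.208

-0.208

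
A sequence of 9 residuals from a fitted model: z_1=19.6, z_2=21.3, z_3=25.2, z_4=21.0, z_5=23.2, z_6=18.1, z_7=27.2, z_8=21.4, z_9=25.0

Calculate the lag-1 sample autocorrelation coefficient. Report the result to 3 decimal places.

Mean z̄ = (19.6 + 21.3 + 25.2 + 21.0 + 23.2 + 18.1 + 27.2 + 21.4 + 25.0)/9 = 22.4444
Numerator Σ_{t=1}^{8}(z_t−z̄)(z_{t+1}−z̄) = -36.5486
Denominator Σ(z_t−z̄)² = 68.7622
r_1 = -36.5486 / 68.7622 = -0.532

-0.532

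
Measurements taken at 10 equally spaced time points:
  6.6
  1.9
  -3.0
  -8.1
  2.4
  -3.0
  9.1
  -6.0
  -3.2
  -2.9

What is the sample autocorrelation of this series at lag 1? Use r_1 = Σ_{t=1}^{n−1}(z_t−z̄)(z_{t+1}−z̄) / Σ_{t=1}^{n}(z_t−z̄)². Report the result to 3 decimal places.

-0.205

Mean z̄ = (6.6 + 1.9 − 3.0 − 8.1 + 2.4 − 3.0 + 9.1 − 6.0 − 3.2 − 2.9)/10 = -0.6200
Numerator Σ_{t=1}^{9}(z_t−z̄)(z_{t+1}−z̄) = -55.4424
Denominator Σ(z_t−z̄)² = 270.1560
r_1 = -55.4424 / 270.1560 = -0.205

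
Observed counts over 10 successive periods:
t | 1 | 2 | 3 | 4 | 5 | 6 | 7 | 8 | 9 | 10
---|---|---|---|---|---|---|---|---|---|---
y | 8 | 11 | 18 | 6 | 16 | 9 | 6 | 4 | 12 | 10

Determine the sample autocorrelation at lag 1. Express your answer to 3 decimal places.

Mean ȳ = (8 + 11 + 18 + 6 + 16 + 9 + 6 + 4 + 12 + 10)/10 = 10.0000
Numerator Σ_{t=1}^{9}(y_t−ȳ)(y_{t+1}−ȳ) = -40.0000
Denominator Σ(y_t−ȳ)² = 178.0000
r_1 = -40.0000 / 178.0000 = -0.225

-0.225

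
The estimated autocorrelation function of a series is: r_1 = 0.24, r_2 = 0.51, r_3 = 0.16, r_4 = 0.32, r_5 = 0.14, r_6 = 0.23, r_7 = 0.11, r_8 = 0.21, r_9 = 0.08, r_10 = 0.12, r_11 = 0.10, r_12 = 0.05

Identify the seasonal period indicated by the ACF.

The largest autocorrelation is r_2 = 0.51, with a weaker echo at lag 4 (0.32); the remaining lags stay at or below 0.24.
The dominant spike at lag 2 indicates a seasonal period of 2.

2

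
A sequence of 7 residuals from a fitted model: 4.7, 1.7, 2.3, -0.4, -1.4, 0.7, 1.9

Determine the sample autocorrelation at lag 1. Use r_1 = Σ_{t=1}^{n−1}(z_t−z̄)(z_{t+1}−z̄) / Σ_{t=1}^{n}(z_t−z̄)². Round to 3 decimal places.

Mean z̄ = (4.7 + 1.7 + 2.3 − 0.4 − 1.4 + 0.7 + 1.9)/7 = 1.3571
Deviations from mean: 3.3429, 0.3429, 0.9429, -1.7571, -2.7571, -0.6571, 0.5429
Numerator Σ_{t=1}^{6}(z_t−z̄)(z_{t+1}−z̄) = 6.1124
Denominator Σ(z_t−z̄)² = 23.5971
r_1 = 6.1124 / 23.5971 = 0.259

0.259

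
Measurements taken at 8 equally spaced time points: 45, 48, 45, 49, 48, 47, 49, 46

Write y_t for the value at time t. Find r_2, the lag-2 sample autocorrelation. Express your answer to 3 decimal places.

Mean ȳ = (45 + 48 + 45 + 49 + 48 + 47 + 49 + 46)/8 = 47.1250
Deviations from mean: -2.1250, 0.8750, -2.1250, 1.8750, 0.8750, -0.1250, 1.8750, -1.1250
Σ(y_t−ȳ)(y_{t+2}−ȳ) = (4.5156) + (1.6406) + (-1.8594) + (-0.2344) + (1.6406) + (0.1406) = 5.8438
Denominator Σ(y_t−ȳ)² = 18.8750
r_2 = 5.8438 / 18.8750 = 0.310

0.310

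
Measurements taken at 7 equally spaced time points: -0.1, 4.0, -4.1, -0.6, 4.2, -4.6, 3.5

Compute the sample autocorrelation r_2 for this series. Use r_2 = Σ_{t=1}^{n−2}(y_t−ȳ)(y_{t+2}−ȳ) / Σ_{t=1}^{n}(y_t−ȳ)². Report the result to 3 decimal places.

Mean ȳ = (-0.1 + 4.0 − 4.1 − 0.6 + 4.2 − 4.6 + 3.5)/7 = 0.3286
Deviations from mean: -0.4286, 3.6714, -4.4286, -0.9286, 3.8714, -4.9286, 3.1714
Σ(y_t−ȳ)(y_{t+2}−ȳ) = (1.8980) + (-3.4092) + (-17.1449) + (4.5765) + (12.2780) = -1.8016
Denominator Σ(y_t−ȳ)² = 83.4743
r_2 = -1.8016 / 83.4743 = -0.022

-0.022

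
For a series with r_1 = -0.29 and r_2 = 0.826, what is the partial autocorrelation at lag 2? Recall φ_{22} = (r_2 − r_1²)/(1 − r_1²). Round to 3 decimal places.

0.810

φ_{22} = (r_2 − r_1²) / (1 − r_1²)
r_1² = (-0.29)² = 0.0841
Numerator = 0.826 − 0.0841 = 0.7419; denominator = 1 − 0.0841 = 0.9159
φ_{22} = 0.7419 / 0.9159 = 0.810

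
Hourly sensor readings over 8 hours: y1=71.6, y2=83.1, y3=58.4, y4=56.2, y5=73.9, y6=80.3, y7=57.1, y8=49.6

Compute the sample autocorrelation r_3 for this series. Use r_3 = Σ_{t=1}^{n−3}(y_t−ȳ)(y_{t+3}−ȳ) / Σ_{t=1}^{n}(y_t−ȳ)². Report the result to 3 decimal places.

Mean ȳ = (71.6 + 83.1 + 58.4 + 56.2 + 73.9 + 80.3 + 57.1 + 49.6)/8 = 66.2750
Deviations from mean: 5.3250, 16.8250, -7.8750, -10.0750, 7.6250, 14.0250, -9.1750, -16.6750
Σ(y_t−ȳ)(y_{t+3}−ȳ) = (-53.6494) + (128.2906) + (-110.4469) + (92.4381) + (-127.1469) = -70.5144
Denominator Σ(y_t−ȳ)² = 1092.0350
r_3 = -70.5144 / 1092.0350 = -0.065

-0.065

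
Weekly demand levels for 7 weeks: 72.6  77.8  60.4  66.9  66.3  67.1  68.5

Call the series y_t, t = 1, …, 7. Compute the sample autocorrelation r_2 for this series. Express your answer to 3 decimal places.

-0.156

Mean ȳ = (72.6 + 77.8 + 60.4 + 66.9 + 66.3 + 67.1 + 68.5)/7 = 68.5143
Σ(y_t−ȳ)(y_{t+2}−ȳ) = (-33.1527) + (-14.9898) + (17.9673) + (2.2831) + (0.0316) = -27.8604
Denominator Σ(y_t−ȳ)² = 178.2686
r_2 = -27.8604 / 178.2686 = -0.156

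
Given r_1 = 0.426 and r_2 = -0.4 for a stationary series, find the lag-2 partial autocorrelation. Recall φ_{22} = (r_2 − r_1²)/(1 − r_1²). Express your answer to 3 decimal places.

φ_{22} = (r_2 − r_1²) / (1 − r_1²)
r_1² = (0.426)² = 0.181476
Numerator = -0.4 − 0.1815 = -0.5815; denominator = 1 − 0.1815 = 0.8185
φ_{22} = -0.5815 / 0.8185 = -0.710

-0.710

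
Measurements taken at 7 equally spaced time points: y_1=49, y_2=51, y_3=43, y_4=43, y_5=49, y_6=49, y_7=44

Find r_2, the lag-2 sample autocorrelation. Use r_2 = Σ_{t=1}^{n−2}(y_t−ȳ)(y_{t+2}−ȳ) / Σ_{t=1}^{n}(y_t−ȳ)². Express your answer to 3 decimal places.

Mean ȳ = (49 + 51 + 43 + 43 + 49 + 49 + 44)/7 = 46.8571
Deviations from mean: 2.1429, 4.1429, -3.8571, -3.8571, 2.1429, 2.1429, -2.8571
Σ(y_t−ȳ)(y_{t+2}−ȳ) = (-8.2653) + (-15.9796) + (-8.2653) + (-8.2653) + (-6.1224) = -46.8980
Denominator Σ(y_t−ȳ)² = 68.8571
r_2 = -46.8980 / 68.8571 = -0.681

-0.681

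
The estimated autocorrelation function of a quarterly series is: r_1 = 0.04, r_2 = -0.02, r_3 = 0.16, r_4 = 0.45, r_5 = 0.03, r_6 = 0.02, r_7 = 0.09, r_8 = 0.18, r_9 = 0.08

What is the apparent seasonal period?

The largest autocorrelation is r_4 = 0.45, with a weaker echo at lag 8 (0.18); the remaining lags stay at or below 0.16.
The dominant spike at lag 4 indicates a seasonal period of 4.

4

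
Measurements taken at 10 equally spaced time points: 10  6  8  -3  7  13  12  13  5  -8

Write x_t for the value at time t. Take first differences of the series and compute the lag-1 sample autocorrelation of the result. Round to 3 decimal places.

0.006

First differences Δx: -4, 2, -11, 10, 6, -1, 1, -8, -13
Mean of differences = -2.0000
Numerator Σ(Δx_t−Δx̄)(Δx_{t+1}−Δx̄) = 3.0000
Denominator Σ(Δx_t−Δx̄)² = 476.0000
r_1(Δx) = 3.0000 / 476.0000 = 0.006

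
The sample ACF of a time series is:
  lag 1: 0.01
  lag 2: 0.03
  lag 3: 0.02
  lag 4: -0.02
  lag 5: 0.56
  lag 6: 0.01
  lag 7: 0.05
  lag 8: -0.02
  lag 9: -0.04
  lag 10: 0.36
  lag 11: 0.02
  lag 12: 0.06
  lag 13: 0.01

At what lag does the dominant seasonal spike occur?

The largest autocorrelation is r_5 = 0.56, with a weaker echo at lag 10 (0.36); the remaining lags stay at or below 0.06.
The dominant spike at lag 5 indicates a seasonal period of 5.

5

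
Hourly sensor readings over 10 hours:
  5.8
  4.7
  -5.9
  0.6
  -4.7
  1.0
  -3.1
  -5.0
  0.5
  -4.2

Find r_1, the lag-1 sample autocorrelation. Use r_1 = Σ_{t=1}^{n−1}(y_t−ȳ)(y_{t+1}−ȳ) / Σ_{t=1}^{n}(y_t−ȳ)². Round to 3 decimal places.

Mean ȳ = (5.8 + 4.7 − 5.9 + 0.6 − 4.7 + 1.0 − 3.1 − 5.0 + 0.5 − 4.2)/10 = -1.0300
Numerator Σ_{t=1}^{9}(y_t−ȳ)(y_{t+1}−ȳ) = -17.0479
Denominator Σ(y_t−ȳ)² = 155.8810
r_1 = -17.0479 / 155.8810 = -0.109

-0.109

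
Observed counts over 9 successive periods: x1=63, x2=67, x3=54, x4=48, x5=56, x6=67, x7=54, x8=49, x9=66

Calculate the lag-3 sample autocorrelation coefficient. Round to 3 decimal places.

Mean x̄ = (63 + 67 + 54 + 48 + 56 + 67 + 54 + 49 + 66)/9 = 58.2222
Σ(x_t−x̄)(x_{t+3}−x̄) = (-48.8395) + (-19.5062) + (-37.0617) + (43.1605) + (20.4938) + (68.2716) = 26.5185
Denominator Σ(x_t−x̄)² = 467.5556
r_3 = 26.5185 / 467.5556 = 0.057

0.057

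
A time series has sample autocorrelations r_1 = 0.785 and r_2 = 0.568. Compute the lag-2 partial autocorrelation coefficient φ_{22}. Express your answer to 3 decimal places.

φ_{22} = (r_2 − r_1²) / (1 − r_1²)
r_1² = (0.785)² = 0.616225
Numerator = 0.568 − 0.6162 = -0.0482; denominator = 1 − 0.6162 = 0.3838
φ_{22} = -0.0482 / 0.3838 = -0.126

-0.126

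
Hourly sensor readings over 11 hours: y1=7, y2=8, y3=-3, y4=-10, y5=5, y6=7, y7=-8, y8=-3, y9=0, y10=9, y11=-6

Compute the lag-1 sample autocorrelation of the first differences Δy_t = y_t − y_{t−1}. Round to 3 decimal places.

First differences Δy: 1, -11, -7, 15, 2, -15, 5, 3, 9, -15
Mean of differences = -1.3000
Numerator Σ(Δy_t−Δȳ)(Δy_{t+1}−Δȳ) = -207.3900
Denominator Σ(Δy_t−Δȳ)² = 948.1000
r_1(Δy) = -207.3900 / 948.1000 = -0.219

-0.219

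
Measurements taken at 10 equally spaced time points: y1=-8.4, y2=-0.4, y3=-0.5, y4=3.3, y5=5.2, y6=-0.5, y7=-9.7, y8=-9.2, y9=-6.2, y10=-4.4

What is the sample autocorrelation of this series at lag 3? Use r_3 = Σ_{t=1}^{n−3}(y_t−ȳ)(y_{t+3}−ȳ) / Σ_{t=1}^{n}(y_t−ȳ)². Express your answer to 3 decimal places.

-0.388

Mean ȳ = (-8.4 − 0.4 − 0.5 + 3.3 + 5.2 − 0.5 − 9.7 − 9.2 − 6.2 − 4.4)/10 = -3.0800
Σ(y_t−ȳ)(y_{t+3}−ȳ) = (-33.9416) + (22.1904) + (6.6564) + (-42.2356) + (-50.6736) + (-8.0496) + (8.7384) = -97.3152
Denominator Σ(y_t−ȳ)² = 250.8160
r_3 = -97.3152 / 250.8160 = -0.388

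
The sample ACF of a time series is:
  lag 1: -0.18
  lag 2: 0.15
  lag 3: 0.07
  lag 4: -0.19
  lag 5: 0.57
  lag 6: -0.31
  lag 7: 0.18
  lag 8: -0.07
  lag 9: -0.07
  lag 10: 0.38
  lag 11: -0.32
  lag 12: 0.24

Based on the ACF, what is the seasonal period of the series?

5

The largest autocorrelation is r_5 = 0.57, with a weaker echo at lag 10 (0.38); the remaining lags stay at or below 0.24.
The dominant spike at lag 5 indicates a seasonal period of 5.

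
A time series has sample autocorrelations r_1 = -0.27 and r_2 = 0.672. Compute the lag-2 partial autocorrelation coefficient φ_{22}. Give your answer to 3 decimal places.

0.646

φ_{22} = (r_2 − r_1²) / (1 − r_1²)
r_1² = (-0.27)² = 0.0729
Numerator = 0.672 − 0.0729 = 0.5991; denominator = 1 − 0.0729 = 0.9271
φ_{22} = 0.5991 / 0.9271 = 0.646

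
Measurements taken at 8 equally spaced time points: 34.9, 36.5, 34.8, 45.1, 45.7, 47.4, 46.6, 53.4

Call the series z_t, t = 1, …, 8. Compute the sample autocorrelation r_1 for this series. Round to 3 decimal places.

Mean z̄ = (34.9 + 36.5 + 34.8 + 45.1 + 45.7 + 47.4 + 46.6 + 53.4)/8 = 43.0500
Deviations from mean: -8.1500, -6.5500, -8.2500, 2.0500, 2.6500, 4.3500, 3.5500, 10.3500
Σ(z_t−z̄)(z_{t+1}−z̄) = (53.3825) + (54.0375) + (-16.9125) + (5.4325) + (11.5275) + (15.4425) + (36.7425) = 159.6525
Denominator Σ(z_t−z̄)² = 327.2600
r_1 = 159.6525 / 327.2600 = 0.488

0.488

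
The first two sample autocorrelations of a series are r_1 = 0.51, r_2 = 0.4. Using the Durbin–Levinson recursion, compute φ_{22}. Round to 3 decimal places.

0.189

φ_{22} = (r_2 − r_1²) / (1 − r_1²)
r_1² = (0.51)² = 0.2601
Numerator = 0.4 − 0.2601 = 0.1399; denominator = 1 − 0.2601 = 0.7399
φ_{22} = 0.1399 / 0.7399 = 0.189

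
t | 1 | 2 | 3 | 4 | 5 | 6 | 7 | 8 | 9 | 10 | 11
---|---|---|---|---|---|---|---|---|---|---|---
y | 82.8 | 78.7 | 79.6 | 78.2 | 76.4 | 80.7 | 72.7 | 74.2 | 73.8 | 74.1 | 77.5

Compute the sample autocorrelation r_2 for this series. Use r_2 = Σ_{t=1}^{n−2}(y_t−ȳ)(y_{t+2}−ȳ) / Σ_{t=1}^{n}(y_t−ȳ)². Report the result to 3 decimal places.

Mean ȳ = (82.8 + 78.7 + 79.6 + 78.2 + 76.4 + 80.7 + 72.7 + 74.2 + 73.8 + 74.1 + 77.5)/11 = 77.1545
Numerator Σ_{t=1}^{9}(y_t−ȳ)(y_{t+2}−ȳ) = 32.9777
Denominator Σ(y_t−ȳ)² = 103.7473
r_2 = 32.9777 / 103.7473 = 0.318

0.318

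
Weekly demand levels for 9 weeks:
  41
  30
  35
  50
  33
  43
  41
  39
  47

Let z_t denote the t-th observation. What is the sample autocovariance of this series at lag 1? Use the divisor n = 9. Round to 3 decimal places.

Mean z̄ = (41 + 30 + 35 + 50 + 33 + 43 + 41 + 39 + 47)/9 = 39.8889
Σ_{t=1}^{8}(z_t−z̄)(z_{t+1}−z̄) = -107.0123
γ_1 = -107.0123 / 9 = -11.890

-11.890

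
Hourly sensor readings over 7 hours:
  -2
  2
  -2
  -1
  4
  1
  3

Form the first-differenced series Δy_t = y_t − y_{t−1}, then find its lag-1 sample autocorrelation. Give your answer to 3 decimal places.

-0.537

First differences Δy: 4, -4, 1, 5, -3, 2
Mean of differences = 0.8333
Numerator Σ(Δy_t−Δȳ)(Δy_{t+1}−Δȳ) = -35.8611
Denominator Σ(Δy_t−Δȳ)² = 66.8333
r_1(Δy) = -35.8611 / 66.8333 = -0.537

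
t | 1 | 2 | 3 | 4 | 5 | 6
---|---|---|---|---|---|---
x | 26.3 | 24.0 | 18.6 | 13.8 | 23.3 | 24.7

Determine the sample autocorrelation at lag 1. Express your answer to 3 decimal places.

Mean x̄ = (26.3 + 24.0 + 18.6 + 13.8 + 23.3 + 24.7)/6 = 21.7833
Σ(x_t−x̄)(x_{t+1}−x̄) = (10.0119) + (-7.0564) + (25.4136) + (-12.1081) + (4.4236) = 20.6847
Denominator Σ(x_t−x̄)² = 109.9883
r_1 = 20.6847 / 109.9883 = 0.188

0.188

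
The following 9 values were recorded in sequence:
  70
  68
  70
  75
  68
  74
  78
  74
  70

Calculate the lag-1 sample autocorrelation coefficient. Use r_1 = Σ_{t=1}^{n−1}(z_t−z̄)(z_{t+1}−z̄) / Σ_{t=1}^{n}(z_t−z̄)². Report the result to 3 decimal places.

Mean z̄ = (70 + 68 + 70 + 75 + 68 + 74 + 78 + 74 + 70)/9 = 71.8889
Numerator Σ_{t=1}^{8}(z_t−z̄)(z_{t+1}−z̄) = 10.3210
Denominator Σ(z_t−z̄)² = 96.8889
r_1 = 10.3210 / 96.8889 = 0.107

0.107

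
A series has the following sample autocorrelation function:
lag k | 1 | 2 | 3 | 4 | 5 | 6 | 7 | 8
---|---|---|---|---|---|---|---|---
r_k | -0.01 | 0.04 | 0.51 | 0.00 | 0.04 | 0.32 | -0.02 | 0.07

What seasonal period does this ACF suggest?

The largest autocorrelation is r_3 = 0.51, with a weaker echo at lag 6 (0.32); the remaining lags stay at or below 0.07.
The dominant spike at lag 3 indicates a seasonal period of 3.

3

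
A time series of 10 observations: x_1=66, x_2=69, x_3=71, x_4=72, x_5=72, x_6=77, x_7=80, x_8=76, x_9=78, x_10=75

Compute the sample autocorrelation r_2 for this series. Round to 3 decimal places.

0.324

Mean x̄ = (66 + 69 + 71 + 72 + 72 + 77 + 80 + 76 + 78 + 75)/10 = 73.6000
Numerator Σ_{t=1}^{8}(x_t−x̄)(x_{t+2}−x̄) = 55.2800
Denominator Σ(x_t−x̄)² = 170.4000
r_2 = 55.2800 / 170.4000 = 0.324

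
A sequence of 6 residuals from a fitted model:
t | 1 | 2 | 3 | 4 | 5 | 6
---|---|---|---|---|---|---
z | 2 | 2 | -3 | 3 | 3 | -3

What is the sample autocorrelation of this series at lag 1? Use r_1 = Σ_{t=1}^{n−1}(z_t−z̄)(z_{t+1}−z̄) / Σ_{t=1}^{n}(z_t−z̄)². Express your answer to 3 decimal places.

Mean z̄ = (2 + 2 − 3 + 3 + 3 − 3)/6 = 0.6667
Numerator Σ_{t=1}^{5}(z_t−z̄)(z_{t+1}−z̄) = -14.7778
Denominator Σ(z_t−z̄)² = 41.3333
r_1 = -14.7778 / 41.3333 = -0.358

-0.358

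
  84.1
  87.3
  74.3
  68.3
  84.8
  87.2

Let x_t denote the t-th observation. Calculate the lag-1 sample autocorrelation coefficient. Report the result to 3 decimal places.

0.122

Mean x̄ = (84.1 + 87.3 + 74.3 + 68.3 + 84.8 + 87.2)/6 = 81.0000
Deviations from mean: 3.1000, 6.3000, -6.7000, -12.7000, 3.8000, 6.2000
Σ(x_t−x̄)(x_{t+1}−x̄) = (19.5300) + (-42.2100) + (85.0900) + (-48.2600) + (23.5600) = 37.7100
Denominator Σ(x_t−x̄)² = 308.3600
r_1 = 37.7100 / 308.3600 = 0.122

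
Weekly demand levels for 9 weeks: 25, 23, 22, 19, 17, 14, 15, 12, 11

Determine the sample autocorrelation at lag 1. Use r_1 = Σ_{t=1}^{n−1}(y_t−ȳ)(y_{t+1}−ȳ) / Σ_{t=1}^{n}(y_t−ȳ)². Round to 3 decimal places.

0.659

Mean ȳ = (25 + 23 + 22 + 19 + 17 + 14 + 15 + 12 + 11)/9 = 17.5556
Numerator Σ_{t=1}^{8}(y_t−ȳ)(y_{t+1}−ȳ) = 132.0247
Denominator Σ(y_t−ȳ)² = 200.2222
r_1 = 132.0247 / 200.2222 = 0.659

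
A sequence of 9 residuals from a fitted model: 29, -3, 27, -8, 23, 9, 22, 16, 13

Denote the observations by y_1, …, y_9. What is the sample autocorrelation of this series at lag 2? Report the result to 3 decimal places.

0.633

Mean ȳ = (29 − 3 + 27 − 8 + 23 + 9 + 22 + 16 + 13)/9 = 14.2222
Σ(y_t−ȳ)(y_{t+2}−ȳ) = (188.8272) + (382.7160) + (112.1605) + (116.0494) + (68.2716) + (-9.2840) + (-9.5062) = 849.2346
Denominator Σ(y_t−ȳ)² = 1341.5556
r_2 = 849.2346 / 1341.5556 = 0.633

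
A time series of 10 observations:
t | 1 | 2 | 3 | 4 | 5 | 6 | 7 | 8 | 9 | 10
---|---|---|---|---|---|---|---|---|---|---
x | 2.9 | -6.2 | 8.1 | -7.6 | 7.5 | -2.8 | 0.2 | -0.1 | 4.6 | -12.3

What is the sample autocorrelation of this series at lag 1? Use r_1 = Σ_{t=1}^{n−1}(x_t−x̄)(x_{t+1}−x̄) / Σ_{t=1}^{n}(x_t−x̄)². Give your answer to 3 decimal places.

Mean x̄ = (2.9 − 6.2 + 8.1 − 7.6 + 7.5 − 2.8 + 0.2 − 0.1 + 4.6 − 12.3)/10 = -0.5700
Numerator Σ_{t=1}^{9}(x_t−x̄)(x_{t+1}−x̄) = -263.5959
Denominator Σ(x_t−x̄)² = 403.5610
r_1 = -263.5959 / 403.5610 = -0.653

-0.653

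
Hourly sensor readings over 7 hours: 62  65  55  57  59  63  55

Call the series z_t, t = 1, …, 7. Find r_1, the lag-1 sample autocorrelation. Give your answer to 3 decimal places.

Mean z̄ = (62 + 65 + 55 + 57 + 59 + 63 + 55)/7 = 59.4286
Numerator Σ_{t=1}^{6}(z_t−z̄)(z_{t+1}−z̄) = -15.8980
Denominator Σ(z_t−z̄)² = 95.7143
r_1 = -15.8980 / 95.7143 = -0.166

-0.166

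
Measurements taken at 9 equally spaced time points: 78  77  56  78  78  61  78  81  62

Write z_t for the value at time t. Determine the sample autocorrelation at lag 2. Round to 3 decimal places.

Mean z̄ = (78 + 77 + 56 + 78 + 78 + 61 + 78 + 81 + 62)/9 = 72.1111
Numerator Σ_{t=1}^{7}(z_t−z̄)(z_{t+2}−z̄) = -350.0247
Denominator Σ(z_t−z̄)² = 726.8889
r_2 = -350.0247 / 726.8889 = -0.482

-0.482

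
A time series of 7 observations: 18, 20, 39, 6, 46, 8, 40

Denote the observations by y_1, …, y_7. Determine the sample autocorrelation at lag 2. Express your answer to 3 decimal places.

Mean ȳ = (18 + 20 + 39 + 6 + 46 + 8 + 40)/7 = 25.2857
Deviations from mean: -7.2857, -5.2857, 13.7143, -19.2857, 20.7143, -17.2857, 14.7143
Σ(y_t−ȳ)(y_{t+2}−ȳ) = (-99.9184) + (101.9388) + (284.0816) + (333.3673) + (304.7959) = 924.2653
Denominator Σ(y_t−ȳ)² = 1585.4286
r_2 = 924.2653 / 1585.4286 = 0.583

0.583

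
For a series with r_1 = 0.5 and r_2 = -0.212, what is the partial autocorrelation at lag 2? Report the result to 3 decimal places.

-0.616

φ_{22} = (r_2 − r_1²) / (1 − r_1²)
r_1² = (0.5)² = 0.25
Numerator = -0.212 − 0.2500 = -0.4620; denominator = 1 − 0.2500 = 0.7500
φ_{22} = -0.4620 / 0.7500 = -0.616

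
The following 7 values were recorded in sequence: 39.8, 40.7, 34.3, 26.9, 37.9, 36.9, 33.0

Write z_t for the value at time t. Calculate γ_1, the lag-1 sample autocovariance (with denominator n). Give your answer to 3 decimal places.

Mean z̄ = (39.8 + 40.7 + 34.3 + 26.9 + 37.9 + 36.9 + 33.0)/7 = 35.6429
Σ_{t=1}^{6}(z_t−z̄)(z_{t+1}−z̄) = 5.7539
γ_1 = 5.7539 / 7 = 0.822

0.822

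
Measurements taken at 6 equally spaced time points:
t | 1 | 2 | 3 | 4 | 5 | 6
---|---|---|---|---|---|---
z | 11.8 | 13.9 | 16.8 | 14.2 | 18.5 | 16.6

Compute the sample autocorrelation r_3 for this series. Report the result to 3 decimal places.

Mean z̄ = (11.8 + 13.9 + 16.8 + 14.2 + 18.5 + 16.6)/6 = 15.3000
Σ(z_t−z̄)(z_{t+3}−z̄) = (3.8500) + (-4.4800) + (1.9500) = 1.3200
Denominator Σ(z_t−z̄)² = 29.6000
r_3 = 1.3200 / 29.6000 = 0.045

0.045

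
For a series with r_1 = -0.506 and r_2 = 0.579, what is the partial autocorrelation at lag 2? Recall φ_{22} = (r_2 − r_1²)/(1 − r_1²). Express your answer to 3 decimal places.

φ_{22} = (r_2 − r_1²) / (1 − r_1²)
r_1² = (-0.506)² = 0.256036
Numerator = 0.579 − 0.2560 = 0.3230; denominator = 1 − 0.2560 = 0.7440
φ_{22} = 0.3230 / 0.7440 = 0.434

0.434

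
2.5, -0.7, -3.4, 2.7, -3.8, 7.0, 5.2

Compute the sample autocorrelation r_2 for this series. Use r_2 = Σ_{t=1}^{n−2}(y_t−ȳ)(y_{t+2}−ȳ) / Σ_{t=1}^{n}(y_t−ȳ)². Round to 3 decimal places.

0.040

Mean ȳ = (2.5 − 0.7 − 3.4 + 2.7 − 3.8 + 7.0 + 5.2)/7 = 1.3571
Deviations from mean: 1.1429, -2.0571, -4.7571, 1.3429, -5.1571, 5.6429, 3.8429
Σ(y_t−ȳ)(y_{t+2}−ȳ) = (-5.4367) + (-2.7624) + (24.5333) + (7.5776) + (-19.8182) = 4.0935
Denominator Σ(y_t−ȳ)² = 103.1771
r_2 = 4.0935 / 103.1771 = 0.040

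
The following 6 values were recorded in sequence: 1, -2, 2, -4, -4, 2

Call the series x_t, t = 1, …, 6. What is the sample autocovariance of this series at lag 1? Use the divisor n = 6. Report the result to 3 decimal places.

-2.227

Mean x̄ = (1 − 2 + 2 − 4 − 4 + 2)/6 = -0.8333
Deviations: 1.8333, -1.1667, 2.8333, -3.1667, -3.1667, 2.8333
Σ_{t=1}^{5}(x_t−x̄)(x_{t+1}−x̄) = -13.3611
γ_1 = -13.3611 / 6 = -2.227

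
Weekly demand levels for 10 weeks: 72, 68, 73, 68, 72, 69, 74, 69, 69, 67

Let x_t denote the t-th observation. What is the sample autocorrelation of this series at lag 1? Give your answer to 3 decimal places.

-0.495

Mean x̄ = (72 + 68 + 73 + 68 + 72 + 69 + 74 + 69 + 69 + 67)/10 = 70.1000
Numerator Σ_{t=1}^{9}(x_t−x̄)(x_{t+1}−x̄) = -26.2100
Denominator Σ(x_t−x̄)² = 52.9000
r_1 = -26.2100 / 52.9000 = -0.495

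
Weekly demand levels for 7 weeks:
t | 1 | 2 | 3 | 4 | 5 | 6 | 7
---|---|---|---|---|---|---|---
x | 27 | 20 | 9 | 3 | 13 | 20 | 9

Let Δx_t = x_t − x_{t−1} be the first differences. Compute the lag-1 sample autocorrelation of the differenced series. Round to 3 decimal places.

0.159

First differences Δx: -7, -11, -6, 10, 7, -11
Mean of differences = -3.0000
Numerator Σ(Δx_t−Δx̄)(Δx_{t+1}−Δx̄) = 67.0000
Denominator Σ(Δx_t−Δx̄)² = 422.0000
r_1(Δx) = 67.0000 / 422.0000 = 0.159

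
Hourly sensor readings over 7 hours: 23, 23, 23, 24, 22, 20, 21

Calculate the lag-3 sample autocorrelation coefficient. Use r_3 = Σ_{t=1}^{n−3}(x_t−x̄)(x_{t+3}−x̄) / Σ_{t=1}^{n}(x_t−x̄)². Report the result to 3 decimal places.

Mean x̄ = (23 + 23 + 23 + 24 + 22 + 20 + 21)/7 = 22.2857
Deviations from mean: 0.7143, 0.7143, 0.7143, 1.7143, -0.2857, -2.2857, -1.2857
Numerator Σ_{t=1}^{4}(x_t−x̄)(x_{t+3}−x̄) = -2.8163
Denominator Σ(x_t−x̄)² = 11.4286
r_3 = -2.8163 / 11.4286 = -0.246

-0.246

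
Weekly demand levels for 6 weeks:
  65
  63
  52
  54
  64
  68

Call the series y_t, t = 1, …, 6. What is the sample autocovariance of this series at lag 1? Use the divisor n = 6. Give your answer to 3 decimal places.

8.833

Mean ȳ = (65 + 63 + 52 + 54 + 64 + 68)/6 = 61.0000
Deviations: 4.0000, 2.0000, -9.0000, -7.0000, 3.0000, 7.0000
Σ_{t=1}^{5}(y_t−ȳ)(y_{t+1}−ȳ) = 53.0000
γ_1 = 53.0000 / 6 = 8.833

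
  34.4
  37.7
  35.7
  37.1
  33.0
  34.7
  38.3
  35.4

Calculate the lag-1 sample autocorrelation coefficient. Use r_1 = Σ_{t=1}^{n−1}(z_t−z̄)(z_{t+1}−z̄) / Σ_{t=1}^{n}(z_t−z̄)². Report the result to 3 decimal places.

Mean z̄ = (34.4 + 37.7 + 35.7 + 37.1 + 33.0 + 34.7 + 38.3 + 35.4)/8 = 35.7875
Deviations from mean: -1.3875, 1.9125, -0.0875, 1.3125, -2.7875, -1.0875, 2.5125, -0.3875
Numerator Σ_{t=1}^{7}(z_t−z̄)(z_{t+1}−z̄) = -7.2689
Denominator Σ(z_t−z̄)² = 22.7288
r_1 = -7.2689 / 22.7288 = -0.320

-0.320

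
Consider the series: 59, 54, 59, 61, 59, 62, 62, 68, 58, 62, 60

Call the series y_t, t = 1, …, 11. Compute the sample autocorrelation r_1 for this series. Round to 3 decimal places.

Mean ȳ = (59 + 54 + 59 + 61 + 59 + 62 + 62 + 68 + 58 + 62 + 60)/11 = 60.3636
Numerator Σ_{t=1}^{10}(y_t−ȳ)(y_{t+1}−ȳ) = 6.0496
Denominator Σ(y_t−ȳ)² = 118.5455
r_1 = 6.0496 / 118.5455 = 0.051

0.051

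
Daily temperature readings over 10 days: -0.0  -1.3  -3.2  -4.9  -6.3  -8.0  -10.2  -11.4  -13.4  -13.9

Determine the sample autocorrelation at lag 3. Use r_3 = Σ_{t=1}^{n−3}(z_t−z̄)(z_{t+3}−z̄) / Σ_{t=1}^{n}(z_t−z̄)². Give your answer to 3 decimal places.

Mean z̄ = (-0.0 − 1.3 − 3.2 − 4.9 − 6.3 − 8.0 − 10.2 − 11.4 − 13.4 − 13.9)/10 = -7.2600
Σ(z_t−z̄)(z_{t+3}−z̄) = (17.1336) + (5.7216) + (-3.0044) + (-6.9384) + (-3.9744) + (4.5436) + (19.5216) = 33.0032
Denominator Σ(z_t−z̄)² = 219.3240
r_3 = 33.0032 / 219.3240 = 0.150

0.150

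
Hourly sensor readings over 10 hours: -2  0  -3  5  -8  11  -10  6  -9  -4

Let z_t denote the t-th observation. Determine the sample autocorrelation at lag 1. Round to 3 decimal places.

Mean z̄ = (-2 + 0 − 3 + 5 − 8 + 11 − 10 + 6 − 9 − 4)/10 = -1.4000
Numerator Σ_{t=1}^{9}(z_t−z̄)(z_{t+1}−z̄) = -344.1600
Denominator Σ(z_t−z̄)² = 436.4000
r_1 = -344.1600 / 436.4000 = -0.789

-0.789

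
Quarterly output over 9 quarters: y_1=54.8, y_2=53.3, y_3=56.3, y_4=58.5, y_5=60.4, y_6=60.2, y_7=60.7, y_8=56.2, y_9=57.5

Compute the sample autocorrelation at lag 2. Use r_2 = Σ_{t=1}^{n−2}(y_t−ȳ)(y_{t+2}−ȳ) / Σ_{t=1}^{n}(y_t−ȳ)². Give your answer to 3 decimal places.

0.066

Mean ȳ = (54.8 + 53.3 + 56.3 + 58.5 + 60.4 + 60.2 + 60.7 + 56.2 + 57.5)/9 = 57.5444
Σ(y_t−ȳ)(y_{t+2}−ȳ) = (3.4153) + (-4.0558) + (-3.5536) + (2.5375) + (9.0109) + (-3.5702) + (-0.1402) = 3.6438
Denominator Σ(y_t−ȳ)² = 54.9822
r_2 = 3.6438 / 54.9822 = 0.066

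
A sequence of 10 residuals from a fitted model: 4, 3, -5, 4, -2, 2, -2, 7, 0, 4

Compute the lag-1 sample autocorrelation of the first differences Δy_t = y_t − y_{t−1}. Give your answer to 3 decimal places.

First differences Δy: -1, -8, 9, -6, 4, -4, 9, -7, 4
Mean of differences = 0.0000
Numerator Σ(Δy_t−Δȳ)(Δy_{t+1}−Δȳ) = -285.0000
Denominator Σ(Δy_t−Δȳ)² = 360.0000
r_1(Δy) = -285.0000 / 360.0000 = -0.792

-0.792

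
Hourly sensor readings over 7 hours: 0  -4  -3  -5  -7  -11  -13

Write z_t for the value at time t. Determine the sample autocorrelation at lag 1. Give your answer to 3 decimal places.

Mean z̄ = (0 − 4 − 3 − 5 − 7 − 11 − 13)/7 = -6.1429
Deviations from mean: 6.1429, 2.1429, 3.1429, 1.1429, -0.8571, -4.8571, -6.8571
Σ(z_t−z̄)(z_{t+1}−z̄) = (13.1633) + (6.7347) + (3.5918) + (-0.9796) + (4.1633) + (33.3061) = 59.9796
Denominator Σ(z_t−z̄)² = 124.8571
r_1 = 59.9796 / 124.8571 = 0.480

0.480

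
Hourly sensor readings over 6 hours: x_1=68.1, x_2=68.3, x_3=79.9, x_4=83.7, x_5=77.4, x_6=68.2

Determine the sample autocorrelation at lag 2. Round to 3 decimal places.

-0.542

Mean x̄ = (68.1 + 68.3 + 79.9 + 83.7 + 77.4 + 68.2)/6 = 74.2667
Numerator Σ_{t=1}^{4}(x_t−x̄)(x_{t+2}−x̄) = -130.6022
Denominator Σ(x_t−x̄)² = 240.9733
r_2 = -130.6022 / 240.9733 = -0.542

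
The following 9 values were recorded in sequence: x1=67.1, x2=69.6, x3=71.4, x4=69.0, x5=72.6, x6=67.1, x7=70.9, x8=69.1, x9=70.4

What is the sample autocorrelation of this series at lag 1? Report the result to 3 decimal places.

Mean x̄ = (67.1 + 69.6 + 71.4 + 69.0 + 72.6 + 67.1 + 70.9 + 69.1 + 70.4)/9 = 69.6889
Numerator Σ_{t=1}^{8}(x_t−x̄)(x_{t+1}−x̄) = -14.9101
Denominator Σ(x_t−x̄)² = 27.6089
r_1 = -14.9101 / 27.6089 = -0.540

-0.540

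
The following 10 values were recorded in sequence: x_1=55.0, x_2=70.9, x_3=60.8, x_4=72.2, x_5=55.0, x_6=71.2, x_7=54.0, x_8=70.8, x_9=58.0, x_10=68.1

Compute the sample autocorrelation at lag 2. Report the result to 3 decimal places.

Mean x̄ = (55.0 + 70.9 + 60.8 + 72.2 + 55.0 + 71.2 + 54.0 + 70.8 + 58.0 + 68.1)/10 = 63.6000
Numerator Σ_{t=1}^{8}(x_t−x̄)(x_{t+2}−x̄) = 399.7400
Denominator Σ(x_t−x̄)² = 536.3800
r_2 = 399.7400 / 536.3800 = 0.745

0.745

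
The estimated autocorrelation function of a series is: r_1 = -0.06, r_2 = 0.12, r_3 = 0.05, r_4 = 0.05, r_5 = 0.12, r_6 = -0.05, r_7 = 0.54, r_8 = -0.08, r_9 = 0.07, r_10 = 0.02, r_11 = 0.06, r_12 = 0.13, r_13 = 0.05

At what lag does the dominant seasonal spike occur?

The largest autocorrelation is r_7 = 0.54; the remaining lags stay at or below 0.13.
The dominant spike at lag 7 indicates a seasonal period of 7.

7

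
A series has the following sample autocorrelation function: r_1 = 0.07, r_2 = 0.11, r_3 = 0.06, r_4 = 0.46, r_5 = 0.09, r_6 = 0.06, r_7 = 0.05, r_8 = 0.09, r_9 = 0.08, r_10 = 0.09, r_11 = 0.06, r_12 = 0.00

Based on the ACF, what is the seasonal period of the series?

The largest autocorrelation is r_4 = 0.46; the remaining lags stay at or below 0.11.
The dominant spike at lag 4 indicates a seasonal period of 4.

4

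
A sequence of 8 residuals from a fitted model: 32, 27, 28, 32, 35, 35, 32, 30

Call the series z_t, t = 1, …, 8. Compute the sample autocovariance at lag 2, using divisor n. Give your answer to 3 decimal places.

-2.191

Mean z̄ = (32 + 27 + 28 + 32 + 35 + 35 + 32 + 30)/8 = 31.3750
Σ_{t=1}^{6}(z_t−z̄)(z_{t+2}−z̄) = -17.5313
γ_2 = -17.5313 / 8 = -2.191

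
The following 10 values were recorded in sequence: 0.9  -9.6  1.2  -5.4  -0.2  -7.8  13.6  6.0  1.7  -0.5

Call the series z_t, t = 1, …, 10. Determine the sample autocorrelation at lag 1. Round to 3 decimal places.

-0.096

Mean z̄ = (0.9 − 9.6 + 1.2 − 5.4 − 0.2 − 7.8 + 13.6 + 6.0 + 1.7 − 0.5)/10 = -0.0100
Numerator Σ_{t=1}^{9}(z_t−z̄)(z_{t+1}−z̄) = -39.1351
Denominator Σ(z_t−z̄)² = 408.5490
r_1 = -39.1351 / 408.5490 = -0.096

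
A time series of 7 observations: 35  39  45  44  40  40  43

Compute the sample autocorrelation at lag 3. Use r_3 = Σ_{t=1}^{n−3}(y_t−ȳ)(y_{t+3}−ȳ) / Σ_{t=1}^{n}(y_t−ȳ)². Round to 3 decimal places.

Mean ȳ = (35 + 39 + 45 + 44 + 40 + 40 + 43)/7 = 40.8571
Deviations from mean: -5.8571, -1.8571, 4.1429, 3.1429, -0.8571, -0.8571, 2.1429
Σ(y_t−ȳ)(y_{t+3}−ȳ) = (-18.4082) + (1.5918) + (-3.5510) + (6.7347) = -13.6327
Denominator Σ(y_t−ȳ)² = 70.8571
r_3 = -13.6327 / 70.8571 = -0.192

-0.192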